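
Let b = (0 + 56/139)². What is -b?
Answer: -3136/19321 ≈ -0.16231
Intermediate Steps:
b = 3136/19321 (b = (0 + 56*(1/139))² = (0 + 56/139)² = (56/139)² = 3136/19321 ≈ 0.16231)
-b = -1*3136/19321 = -3136/19321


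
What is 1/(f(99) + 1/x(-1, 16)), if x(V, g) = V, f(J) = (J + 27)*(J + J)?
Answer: 1/24947 ≈ 4.0085e-5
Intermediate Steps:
f(J) = 2*J*(27 + J) (f(J) = (27 + J)*(2*J) = 2*J*(27 + J))
1/(f(99) + 1/x(-1, 16)) = 1/(2*99*(27 + 99) + 1/(-1)) = 1/(2*99*126 - 1) = 1/(24948 - 1) = 1/24947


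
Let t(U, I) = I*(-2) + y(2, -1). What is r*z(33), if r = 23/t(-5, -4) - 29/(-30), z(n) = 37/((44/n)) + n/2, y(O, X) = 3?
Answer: 59531/440 ≈ 135.30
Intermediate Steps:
t(U, I) = 3 - 2*I (t(U, I) = I*(-2) + 3 = -2*I + 3 = 3 - 2*I)
z(n) = 59*n/44 (z(n) = 37*(n/44) + n*(½) = 37*n/44 + n/2 = 59*n/44)
r = 1009/330 (r = 23/(3 - 2*(-4)) - 29/(-30) = 23/(3 + 8) - 29*(-1/30) = 23/11 + 29/30 = 1009/330 ≈ 3.0576)
r*z(33) = 1009*((59/44)*33)/330 = (1009/330)*(177/4) = 59531/440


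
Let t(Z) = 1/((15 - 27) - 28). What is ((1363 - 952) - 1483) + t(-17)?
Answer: -42881/40 ≈ -1072.0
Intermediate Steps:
t(Z) = -1/40 (t(Z) = 1/(-12 - 28) = 1/(-40) = -1/40)
((1363 - 952) - 1483) + t(-17) = ((1363 - 952) - 1483) - 1/40 = (411 - 1483) - 1/40 = -1072 - 1/40 = -42881/40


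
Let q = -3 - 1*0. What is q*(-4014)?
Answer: 12042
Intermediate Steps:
q = -3 (q = -3 + 0 = -3)
q*(-4014) = -3*(-4014) = 12042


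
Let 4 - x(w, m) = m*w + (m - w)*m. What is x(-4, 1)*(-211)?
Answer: -633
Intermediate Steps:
x(w, m) = 4 - m*w - m*(m - w) (x(w, m) = 4 - (m*w + (m - w)*m) = 4 - (m*w + m*(m - w)) = 4 + (-m*w - m*(m - w)) = 4 - m*w - m*(m - w))
x(-4, 1)*(-211) = (4 - 1*1**2)*(-211) = (4 - 1*1)*(-211) = (4 - 1)*(-211) = 3*(-211) = -633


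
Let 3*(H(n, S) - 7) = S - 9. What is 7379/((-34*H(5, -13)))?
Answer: 22137/34 ≈ 651.09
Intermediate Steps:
H(n, S) = 4 + S/3 (H(n, S) = 7 + (S - 9)/3 = 7 + (-9 + S)/3 = 7 + (-3 + S/3) = 4 + S/3)
7379/((-34*H(5, -13))) = 7379/((-34*(4 + (1/3)*(-13)))) = 7379/((-34*(4 - 13/3))) = 7379/((-34*(-1/3))) = 7379/(34/3) = 7379*(3/34) = 22137/34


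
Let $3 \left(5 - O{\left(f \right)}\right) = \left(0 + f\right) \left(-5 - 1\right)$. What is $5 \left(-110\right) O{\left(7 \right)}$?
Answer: $-10450$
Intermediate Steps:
$O{\left(f \right)} = 5 + 2 f$ ($O{\left(f \right)} = 5 - \frac{\left(0 + f\right) \left(-5 - 1\right)}{3} = 5 - \frac{f \left(-6\right)}{3} = 5 - \frac{\left(-6\right) f}{3} = 5 + 2 f$)
$5 \left(-110\right) O{\left(7 \right)} = 5 \left(-110\right) \left(5 + 2 \cdot 7\right) = - 550 \left(5 + 14\right) = \left(-550\right) 19 = -10450$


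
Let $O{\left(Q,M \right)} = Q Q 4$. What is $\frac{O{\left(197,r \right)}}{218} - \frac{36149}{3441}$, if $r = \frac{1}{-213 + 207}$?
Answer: $\frac{7111981}{10137} \approx 701.59$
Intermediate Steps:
$r = - \frac{1}{6}$ ($r = \frac{1}{-6} = - \frac{1}{6} \approx -0.16667$)
$O{\left(Q,M \right)} = 4 Q^{2}$ ($O{\left(Q,M \right)} = Q^{2} \cdot 4 = 4 Q^{2}$)
$\frac{O{\left(197,r \right)}}{218} - \frac{36149}{3441} = \frac{4 \cdot 197^{2}}{218} - \frac{36149}{3441} = 4 \cdot 38809 \cdot \frac{1}{218} - \frac{977}{93} = 155236 \cdot \frac{1}{218} - \frac{977}{93} = \frac{77618}{109} - \frac{977}{93} = \frac{7111981}{10137}$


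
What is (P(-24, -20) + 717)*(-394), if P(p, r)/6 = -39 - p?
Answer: -247038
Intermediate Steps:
P(p, r) = -234 - 6*p (P(p, r) = 6*(-39 - p) = -234 - 6*p)
(P(-24, -20) + 717)*(-394) = ((-234 - 6*(-24)) + 717)*(-394) = ((-234 + 144) + 717)*(-394) = (-90 + 717)*(-394) = 627*(-394) = -247038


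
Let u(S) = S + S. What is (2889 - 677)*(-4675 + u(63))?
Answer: -10062388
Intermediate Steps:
u(S) = 2*S
(2889 - 677)*(-4675 + u(63)) = (2889 - 677)*(-4675 + 2*63) = 2212*(-4675 + 126) = 2212*(-4549) = -10062388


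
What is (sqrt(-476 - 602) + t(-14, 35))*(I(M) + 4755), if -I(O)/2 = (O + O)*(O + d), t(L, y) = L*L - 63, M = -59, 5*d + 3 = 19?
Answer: -5595177/5 - 294483*I*sqrt(22)/5 ≈ -1.119e+6 - 2.7625e+5*I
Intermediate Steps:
d = 16/5 (d = -3/5 + (1/5)*19 = -3/5 + 19/5 = 16/5 ≈ 3.2000)
t(L, y) = -63 + L**2 (t(L, y) = L**2 - 63 = -63 + L**2)
I(O) = -4*O*(16/5 + O) (I(O) = -2*(O + O)*(O + 16/5) = -2*2*O*(16/5 + O) = -4*O*(16/5 + O))
(sqrt(-476 - 602) + t(-14, 35))*(I(M) + 4755) = (sqrt(-476 - 602) + (-63 + (-14)**2))*(-4/5*(-59)*(16 + 5*(-59)) + 4755) = (sqrt(-1078) + (-63 + 196))*(-4/5*(-59)*(16 - 295) + 4755) = (7*I*sqrt(22) + 133)*(-4/5*(-59)*(-279) + 4755) = (133 + 7*I*sqrt(22))*(-65844/5 + 4755) = (133 + 7*I*sqrt(22))*(-42069/5) = -5595177/5 - 294483*I*sqrt(22)/5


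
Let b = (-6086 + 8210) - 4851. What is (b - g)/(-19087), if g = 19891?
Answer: 22618/19087 ≈ 1.1850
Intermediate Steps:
b = -2727 (b = 2124 - 4851 = -2727)
(b - g)/(-19087) = (-2727 - 1*19891)/(-19087) = (-2727 - 19891)*(-1/19087) = -22618*(-1/19087) = 22618/19087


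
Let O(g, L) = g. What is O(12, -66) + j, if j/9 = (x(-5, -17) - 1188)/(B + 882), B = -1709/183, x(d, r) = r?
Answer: -68271/159697 ≈ -0.42750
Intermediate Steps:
B = -1709/183 (B = -1709*1/183 = -1709/183 ≈ -9.3388)
j = -1984635/159697 (j = 9*((-17 - 1188)/(-1709/183 + 882)) = 9*(-1205/159697/183) = 9*(-1205*183/159697) = 9*(-220515/159697) = -1984635/159697 ≈ -12.428)
O(12, -66) + j = 12 - 1984635/159697 = -68271/159697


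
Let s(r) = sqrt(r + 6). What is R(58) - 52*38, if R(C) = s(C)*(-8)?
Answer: -2040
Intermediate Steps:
s(r) = sqrt(6 + r)
R(C) = -8*sqrt(6 + C) (R(C) = sqrt(6 + C)*(-8) = -8*sqrt(6 + C))
R(58) - 52*38 = -8*sqrt(6 + 58) - 52*38 = -8*sqrt(64) - 1976 = -8*8 - 1976 = -64 - 1976 = -2040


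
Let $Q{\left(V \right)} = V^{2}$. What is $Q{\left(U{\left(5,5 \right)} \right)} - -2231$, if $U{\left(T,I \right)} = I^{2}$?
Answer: $2856$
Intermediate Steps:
$Q{\left(U{\left(5,5 \right)} \right)} - -2231 = \left(5^{2}\right)^{2} - -2231 = 25^{2} + 2231 = 625 + 2231 = 2856$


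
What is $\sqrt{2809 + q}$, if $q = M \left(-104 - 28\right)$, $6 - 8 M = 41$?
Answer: $\frac{\sqrt{13546}}{2} \approx 58.194$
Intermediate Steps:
$M = - \frac{35}{8}$ ($M = \frac{3}{4} - \frac{41}{8} = - \frac{35}{8} \approx -4.375$)
$q = \frac{1155}{2}$ ($q = - \frac{35 \left(-104 - 28\right)}{8} = \left(- \frac{35}{8}\right) \left(-132\right) = \frac{1155}{2} \approx 577.5$)
$\sqrt{2809 + q} = \sqrt{2809 + \frac{1155}{2}} = \sqrt{\frac{6773}{2}} = \frac{\sqrt{13546}}{2}$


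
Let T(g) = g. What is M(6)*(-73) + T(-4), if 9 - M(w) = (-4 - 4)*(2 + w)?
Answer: -5333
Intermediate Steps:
M(w) = 25 + 8*w (M(w) = 9 - (-4 - 4)*(2 + w) = 9 - (-8)*(2 + w) = 9 - (-16 - 8*w) = 9 + (16 + 8*w) = 25 + 8*w)
M(6)*(-73) + T(-4) = (25 + 8*6)*(-73) - 4 = (25 + 48)*(-73) - 4 = 73*(-73) - 4 = -5329 - 4 = -5333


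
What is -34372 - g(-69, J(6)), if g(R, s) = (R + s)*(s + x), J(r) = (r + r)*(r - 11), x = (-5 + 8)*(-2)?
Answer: -42886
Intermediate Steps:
x = -6 (x = 3*(-2) = -6)
J(r) = 2*r*(-11 + r) (J(r) = (2*r)*(-11 + r) = 2*r*(-11 + r))
g(R, s) = (-6 + s)*(R + s) (g(R, s) = (R + s)*(s - 6) = (R + s)*(-6 + s) = (-6 + s)*(R + s))
-34372 - g(-69, J(6)) = -34372 - ((2*6*(-11 + 6))**2 - 6*(-69) - 12*6*(-11 + 6) - 138*6*(-11 + 6)) = -34372 - ((2*6*(-5))**2 + 414 - 12*6*(-5) - 138*6*(-5)) = -34372 - ((-60)**2 + 414 - 6*(-60) - 69*(-60)) = -34372 - (3600 + 414 + 360 + 4140) = -34372 - 1*8514 = -34372 - 8514 = -42886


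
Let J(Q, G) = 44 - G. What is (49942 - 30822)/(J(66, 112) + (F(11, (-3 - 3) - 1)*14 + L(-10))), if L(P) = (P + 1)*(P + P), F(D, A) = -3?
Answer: 1912/7 ≈ 273.14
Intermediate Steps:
L(P) = 2*P*(1 + P) (L(P) = (1 + P)*(2*P) = 2*P*(1 + P))
(49942 - 30822)/(J(66, 112) + (F(11, (-3 - 3) - 1)*14 + L(-10))) = (49942 - 30822)/((44 - 1*112) + (-3*14 + 2*(-10)*(1 - 10))) = 19120/((44 - 112) + (-42 + 2*(-10)*(-9))) = 19120/(-68 + (-42 + 180)) = 19120/(-68 + 138) = 19120/70 = 19120*(1/70) = 1912/7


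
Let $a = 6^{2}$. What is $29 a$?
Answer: $1044$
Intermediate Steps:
$a = 36$
$29 a = 29 \cdot 36 = 1044$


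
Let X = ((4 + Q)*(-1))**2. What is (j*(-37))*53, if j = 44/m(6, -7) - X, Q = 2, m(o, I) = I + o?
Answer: 156880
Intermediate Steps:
X = 36 (X = ((4 + 2)*(-1))**2 = (6*(-1))**2 = (-6)**2 = 36)
j = -80 (j = 44/(-7 + 6) - 1*36 = 44/(-1) - 36 = 44*(-1) - 36 = -44 - 36 = -80)
(j*(-37))*53 = -80*(-37)*53 = 2960*53 = 156880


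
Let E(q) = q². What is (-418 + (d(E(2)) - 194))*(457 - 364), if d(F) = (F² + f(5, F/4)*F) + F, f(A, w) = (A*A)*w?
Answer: -45756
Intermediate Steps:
f(A, w) = w*A² (f(A, w) = A²*w = w*A²)
d(F) = F + 29*F²/4 (d(F) = (F² + ((F/4)*5²)*F) + F = (F² + ((F*(¼))*25)*F) + F = (F² + ((F/4)*25)*F) + F = (F² + (25*F/4)*F) + F = (F² + 25*F²/4) + F = 29*F²/4 + F = F + 29*F²/4)
(-418 + (d(E(2)) - 194))*(457 - 364) = (-418 + ((¼)*2²*(4 + 29*2²) - 194))*(457 - 364) = (-418 + ((¼)*4*(4 + 29*4) - 194))*93 = (-418 + ((¼)*4*(4 + 116) - 194))*93 = (-418 + ((¼)*4*120 - 194))*93 = (-418 + (120 - 194))*93 = (-418 - 74)*93 = -492*93 = -45756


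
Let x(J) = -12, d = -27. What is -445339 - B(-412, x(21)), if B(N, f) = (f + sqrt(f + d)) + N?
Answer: -444915 - I*sqrt(39) ≈ -4.4492e+5 - 6.245*I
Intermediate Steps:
B(N, f) = N + f + sqrt(-27 + f) (B(N, f) = (f + sqrt(f - 27)) + N = (f + sqrt(-27 + f)) + N = N + f + sqrt(-27 + f))
-445339 - B(-412, x(21)) = -445339 - (-412 - 12 + sqrt(-27 - 12)) = -445339 - (-412 - 12 + sqrt(-39)) = -445339 - (-412 - 12 + I*sqrt(39)) = -445339 - (-424 + I*sqrt(39)) = -445339 + (424 - I*sqrt(39)) = -444915 - I*sqrt(39)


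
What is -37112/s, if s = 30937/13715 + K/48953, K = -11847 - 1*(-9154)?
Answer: -12458320169620/738762233 ≈ -16864.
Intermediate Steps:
K = -2693 (K = -11847 + 9154 = -2693)
s = 1477524466/671390395 (s = 30937/13715 - 2693/48953 = 1477524466/671390395 ≈ 2.2007)
-37112/s = -37112/1477524466/671390395 = -37112*671390395/1477524466 = -12458320169620/738762233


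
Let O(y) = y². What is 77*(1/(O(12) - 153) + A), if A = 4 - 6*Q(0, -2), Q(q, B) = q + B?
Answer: 11011/9 ≈ 1223.4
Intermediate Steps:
Q(q, B) = B + q
A = 16 (A = 4 - 6*(-2 + 0) = 4 - 6*(-2) = 4 + 12 = 16)
77*(1/(O(12) - 153) + A) = 77*(1/(12² - 153) + 16) = 77*(1/(144 - 153) + 16) = 77*(1/(-9) + 16) = 77*(-⅑ + 16) = 77*(143/9) = 11011/9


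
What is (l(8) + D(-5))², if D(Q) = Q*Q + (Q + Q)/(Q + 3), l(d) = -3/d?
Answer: 56169/64 ≈ 877.64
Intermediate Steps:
D(Q) = Q² + 2*Q/(3 + Q) (D(Q) = Q² + (2*Q)/(3 + Q) = Q² + 2*Q/(3 + Q))
(l(8) + D(-5))² = (-3/8 - 5*(2 + (-5)² + 3*(-5))/(3 - 5))² = (-3*⅛ - 5*(2 + 25 - 15)/(-2))² = (-3/8 - 5*(-½)*12)² = (-3/8 + 30)² = (237/8)² = 56169/64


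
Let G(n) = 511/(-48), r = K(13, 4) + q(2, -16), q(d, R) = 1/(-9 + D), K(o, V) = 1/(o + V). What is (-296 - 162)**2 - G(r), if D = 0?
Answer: 10069183/48 ≈ 2.0977e+5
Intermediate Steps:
K(o, V) = 1/(V + o)
q(d, R) = -1/9 (q(d, R) = 1/(-9 + 0) = 1/(-9) = -1/9)
r = -8/153 (r = 1/(4 + 13) - 1/9 = 1/17 - 1/9 = -8/153 ≈ -0.052288)
G(n) = -511/48 (G(n) = 511*(-1/48) = -511/48)
(-296 - 162)**2 - G(r) = (-296 - 162)**2 - 1*(-511/48) = (-458)**2 + 511/48 = 209764 + 511/48 = 10069183/48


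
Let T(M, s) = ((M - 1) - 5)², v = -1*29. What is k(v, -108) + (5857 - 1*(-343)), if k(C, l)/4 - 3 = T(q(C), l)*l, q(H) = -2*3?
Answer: -55996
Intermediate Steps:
q(H) = -6
v = -29
T(M, s) = (-6 + M)² (T(M, s) = ((-1 + M) - 5)² = (-6 + M)²)
k(C, l) = 12 + 576*l (k(C, l) = 12 + 4*((-6 - 6)²*l) = 12 + 4*((-12)²*l) = 12 + 4*(144*l) = 12 + 576*l)
k(v, -108) + (5857 - 1*(-343)) = (12 + 576*(-108)) + (5857 - 1*(-343)) = (12 - 62208) + (5857 + 343) = -62196 + 6200 = -55996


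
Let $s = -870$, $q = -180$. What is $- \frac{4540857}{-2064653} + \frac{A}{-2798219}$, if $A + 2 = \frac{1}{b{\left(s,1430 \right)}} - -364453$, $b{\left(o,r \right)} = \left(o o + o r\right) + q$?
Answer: $\frac{5826066186354333053}{2815765453690551660} \approx 2.0691$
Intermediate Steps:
$b{\left(o,r \right)} = -180 + o^{2} + o r$ ($b{\left(o,r \right)} = \left(o o + o r\right) - 180 = \left(o^{2} + o r\right) - 180 = -180 + o^{2} + o r$)
$A = \frac{177626128379}{487380}$ ($A = -2 + \left(\frac{1}{-180 + \left(-870\right)^{2} - 1244100} - -364453\right) = -2 + \left(\frac{1}{-180 + 756900 - 1244100} + 364453\right) = -2 + \left(\frac{1}{-487380} + 364453\right) = -2 + \left(- \frac{1}{487380} + 364453\right) = -2 + \frac{177627103139}{487380} = \frac{177626128379}{487380} \approx 3.6445 \cdot 10^{5}$)
$- \frac{4540857}{-2064653} + \frac{A}{-2798219} = - \frac{4540857}{-2064653} + \frac{177626128379}{487380 \left(-2798219\right)} = \left(-4540857\right) \left(- \frac{1}{2064653}\right) + \frac{177626128379}{487380} \left(- \frac{1}{2798219}\right) = \frac{4540857}{2064653} - \frac{177626128379}{1363795976220} = \frac{5826066186354333053}{2815765453690551660}$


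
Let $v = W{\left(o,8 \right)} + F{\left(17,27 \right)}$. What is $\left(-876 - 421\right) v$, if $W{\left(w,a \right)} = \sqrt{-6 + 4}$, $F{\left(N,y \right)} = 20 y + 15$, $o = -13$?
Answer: $-719835 - 1297 i \sqrt{2} \approx -7.1984 \cdot 10^{5} - 1834.2 i$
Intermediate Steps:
$F{\left(N,y \right)} = 15 + 20 y$
$W{\left(w,a \right)} = i \sqrt{2}$ ($W{\left(w,a \right)} = \sqrt{-2} = i \sqrt{2}$)
$v = 555 + i \sqrt{2}$ ($v = i \sqrt{2} + \left(15 + 20 \cdot 27\right) = i \sqrt{2} + \left(15 + 540\right) = i \sqrt{2} + 555 = 555 + i \sqrt{2} \approx 555.0 + 1.4142 i$)
$\left(-876 - 421\right) v = \left(-876 - 421\right) \left(555 + i \sqrt{2}\right) = - 1297 \left(555 + i \sqrt{2}\right) = -719835 - 1297 i \sqrt{2}$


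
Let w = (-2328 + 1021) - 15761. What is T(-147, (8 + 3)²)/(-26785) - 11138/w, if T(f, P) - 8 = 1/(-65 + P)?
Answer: 4174722737/6400329320 ≈ 0.65227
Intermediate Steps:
T(f, P) = 8 + 1/(-65 + P)
w = -17068 (w = -1307 - 15761 = -17068)
T(-147, (8 + 3)²)/(-26785) - 11138/w = ((-519 + 8*(8 + 3)²)/(-65 + (8 + 3)²))/(-26785) - 11138/(-17068) = ((-519 + 8*11²)/(-65 + 11²))*(-1/26785) - 11138*(-1/17068) = ((-519 + 8*121)/(-65 + 121))*(-1/26785) + 5569/8534 = ((-519 + 968)/56)*(-1/26785) + 5569/8534 = ((1/56)*449)*(-1/26785) + 5569/8534 = (449/56)*(-1/26785) + 5569/8534 = -449/1499960 + 5569/8534 = 4174722737/6400329320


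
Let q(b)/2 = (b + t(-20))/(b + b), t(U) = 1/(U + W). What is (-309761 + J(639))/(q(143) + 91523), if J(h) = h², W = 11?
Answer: 18120960/16827341 ≈ 1.0769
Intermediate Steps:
t(U) = 1/(11 + U) (t(U) = 1/(U + 11) = 1/(11 + U))
q(b) = (-⅑ + b)/b (q(b) = 2*((b + 1/(11 - 20))/(b + b)) = 2*((b + 1/(-9))/((2*b))) = 2*((b - ⅑)*(1/(2*b))) = 2*((-⅑ + b)*(1/(2*b))) = 2*((-⅑ + b)/(2*b)) = (-⅑ + b)/b)
(-309761 + J(639))/(q(143) + 91523) = (-309761 + 639²)/((-⅑ + 143)/143 + 91523) = (-309761 + 408321)/((1/143)*(1286/9) + 91523) = 98560/(1286/1287 + 91523) = 98560/(117791387/1287) = 98560*(1287/117791387) = 18120960/16827341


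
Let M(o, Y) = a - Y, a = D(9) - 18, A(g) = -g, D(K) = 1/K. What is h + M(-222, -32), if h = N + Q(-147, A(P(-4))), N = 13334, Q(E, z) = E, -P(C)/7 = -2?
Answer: 118810/9 ≈ 13201.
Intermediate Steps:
P(C) = 14 (P(C) = -7*(-2) = 14)
a = -161/9 (a = 1/9 - 18 = -161/9 ≈ -17.889)
h = 13187 (h = 13334 - 147 = 13187)
M(o, Y) = -161/9 - Y
h + M(-222, -32) = 13187 + (-161/9 - 1*(-32)) = 13187 + (-161/9 + 32) = 13187 + 127/9 = 118810/9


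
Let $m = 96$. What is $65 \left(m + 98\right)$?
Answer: $12610$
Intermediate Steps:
$65 \left(m + 98\right) = 65 \left(96 + 98\right) = 65 \cdot 194 = 12610$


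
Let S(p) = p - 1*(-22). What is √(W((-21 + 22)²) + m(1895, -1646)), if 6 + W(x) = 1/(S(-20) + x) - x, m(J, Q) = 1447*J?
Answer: 5*√987141/3 ≈ 1655.9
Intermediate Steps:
S(p) = 22 + p (S(p) = p + 22 = 22 + p)
W(x) = -6 + 1/(2 + x) - x (W(x) = -6 + (1/((22 - 20) + x) - x) = -6 + (1/(2 + x) - x) = -6 + 1/(2 + x) - x)
√(W((-21 + 22)²) + m(1895, -1646)) = √((-11 - ((-21 + 22)²)² - 8*(-21 + 22)²)/(2 + (-21 + 22)²) + 1447*1895) = √((-11 - (1²)² - 8*1²)/(2 + 1²) + 2742065) = √((-11 - 1*1² - 8*1)/(2 + 1) + 2742065) = √((-11 - 1*1 - 8)/3 + 2742065) = √((-11 - 1 - 8)/3 + 2742065) = √((⅓)*(-20) + 2742065) = √(-20/3 + 2742065) = √(8226175/3) = 5*√987141/3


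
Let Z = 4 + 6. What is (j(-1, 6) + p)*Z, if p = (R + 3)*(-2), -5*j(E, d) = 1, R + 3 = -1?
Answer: 18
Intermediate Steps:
R = -4 (R = -3 - 1 = -4)
j(E, d) = -⅕ (j(E, d) = -⅕*1 = -⅕)
p = 2 (p = (-4 + 3)*(-2) = -1*(-2) = 2)
Z = 10
(j(-1, 6) + p)*Z = (-⅕ + 2)*10 = (9/5)*10 = 18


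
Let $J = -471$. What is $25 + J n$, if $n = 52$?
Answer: $-24467$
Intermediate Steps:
$25 + J n = 25 - 24492 = -24467$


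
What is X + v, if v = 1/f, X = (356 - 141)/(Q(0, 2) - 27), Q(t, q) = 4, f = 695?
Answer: -149402/15985 ≈ -9.3464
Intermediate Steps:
X = -215/23 (X = (356 - 141)/(4 - 27) = 215/(-23) = -1/23*215 = -215/23 ≈ -9.3478)
v = 1/695 ≈ 0.0014388
X + v = -215/23 + 1/695 = -149402/15985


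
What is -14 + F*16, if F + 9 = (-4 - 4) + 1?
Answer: -270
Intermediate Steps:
F = -16 (F = -9 + ((-4 - 4) + 1) = -9 + (-8 + 1) = -9 - 7 = -16)
-14 + F*16 = -14 - 16*16 = -14 - 256 = -270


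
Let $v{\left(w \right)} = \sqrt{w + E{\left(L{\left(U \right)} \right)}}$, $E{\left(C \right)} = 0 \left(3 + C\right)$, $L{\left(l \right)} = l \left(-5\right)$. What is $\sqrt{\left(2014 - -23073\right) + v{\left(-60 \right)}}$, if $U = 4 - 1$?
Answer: $\sqrt{25087 + 2 i \sqrt{15}} \approx 158.39 + 0.024 i$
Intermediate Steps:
$U = 3$ ($U = 4 - 1 = 3$)
$L{\left(l \right)} = - 5 l$
$E{\left(C \right)} = 0$
$v{\left(w \right)} = \sqrt{w}$ ($v{\left(w \right)} = \sqrt{w + 0} = \sqrt{w}$)
$\sqrt{\left(2014 - -23073\right) + v{\left(-60 \right)}} = \sqrt{\left(2014 - -23073\right) + \sqrt{-60}} = \sqrt{\left(2014 + 23073\right) + 2 i \sqrt{15}} = \sqrt{25087 + 2 i \sqrt{15}}$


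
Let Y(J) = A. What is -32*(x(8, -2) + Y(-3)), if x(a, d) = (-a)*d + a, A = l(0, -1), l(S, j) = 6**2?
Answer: -1920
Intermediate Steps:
l(S, j) = 36
A = 36
x(a, d) = a - a*d (x(a, d) = -a*d + a = a - a*d)
Y(J) = 36
-32*(x(8, -2) + Y(-3)) = -32*(8*(1 - 1*(-2)) + 36) = -32*(8*(1 + 2) + 36) = -32*(8*3 + 36) = -32*(24 + 36) = -32*60 = -1920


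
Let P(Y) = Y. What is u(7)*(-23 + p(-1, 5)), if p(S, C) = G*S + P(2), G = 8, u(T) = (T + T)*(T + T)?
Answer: -5684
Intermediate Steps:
u(T) = 4*T² (u(T) = (2*T)*(2*T) = 4*T²)
p(S, C) = 2 + 8*S (p(S, C) = 8*S + 2 = 2 + 8*S)
u(7)*(-23 + p(-1, 5)) = (4*7²)*(-23 + (2 + 8*(-1))) = (4*49)*(-23 + (2 - 8)) = 196*(-23 - 6) = 196*(-29) = -5684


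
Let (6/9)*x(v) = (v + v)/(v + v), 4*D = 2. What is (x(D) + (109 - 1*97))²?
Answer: 729/4 ≈ 182.25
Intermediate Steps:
D = ½ (D = (¼)*2 = ½ ≈ 0.50000)
x(v) = 3/2 (x(v) = 3*((v + v)/(v + v))/2 = 3*((2*v)/((2*v)))/2 = 3*((2*v)*(1/(2*v)))/2 = (3/2)*1 = 3/2)
(x(D) + (109 - 1*97))² = (3/2 + (109 - 1*97))² = (3/2 + (109 - 97))² = (3/2 + 12)² = (27/2)² = 729/4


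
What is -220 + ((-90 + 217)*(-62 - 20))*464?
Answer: -4832316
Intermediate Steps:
-220 + ((-90 + 217)*(-62 - 20))*464 = -220 + (127*(-82))*464 = -220 - 10414*464 = -220 - 4832096 = -4832316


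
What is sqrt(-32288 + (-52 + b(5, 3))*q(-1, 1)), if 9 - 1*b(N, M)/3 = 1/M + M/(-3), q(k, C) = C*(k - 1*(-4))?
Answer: I*sqrt(32357) ≈ 179.88*I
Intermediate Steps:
q(k, C) = C*(4 + k) (q(k, C) = C*(k + 4) = C*(4 + k))
b(N, M) = 27 + M - 3/M (b(N, M) = 27 - 3*(1/M + M/(-3)) = 27 - 3*(1/M + M*(-1/3)) = 27 - 3*(1/M - M/3) = 27 + (M - 3/M) = 27 + M - 3/M)
sqrt(-32288 + (-52 + b(5, 3))*q(-1, 1)) = sqrt(-32288 + (-52 + (27 + 3 - 3/3))*(1*(4 - 1))) = sqrt(-32288 + (-52 + (27 + 3 - 3*1/3))*(1*3)) = sqrt(-32288 + (-52 + (27 + 3 - 1))*3) = sqrt(-32288 + (-52 + 29)*3) = sqrt(-32288 - 23*3) = sqrt(-32288 - 69) = sqrt(-32357) = I*sqrt(32357)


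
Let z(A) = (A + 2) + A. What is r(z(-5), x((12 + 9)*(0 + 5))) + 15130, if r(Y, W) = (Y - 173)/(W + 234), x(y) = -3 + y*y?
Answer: 170303099/11256 ≈ 15130.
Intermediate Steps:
x(y) = -3 + y**2
z(A) = 2 + 2*A (z(A) = (2 + A) + A = 2 + 2*A)
r(Y, W) = (-173 + Y)/(234 + W)
r(z(-5), x((12 + 9)*(0 + 5))) + 15130 = (-173 + (2 + 2*(-5)))/(234 + (-3 + ((12 + 9)*(0 + 5))**2)) + 15130 = (-173 + (2 - 10))/(234 + (-3 + (21*5)**2)) + 15130 = (-173 - 8)/(234 + (-3 + 105**2)) + 15130 = -181/(234 + (-3 + 11025)) + 15130 = -181/(234 + 11022) + 15130 = -181/11256 + 15130 = 170303099/11256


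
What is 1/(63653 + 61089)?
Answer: 1/124742 ≈ 8.0165e-6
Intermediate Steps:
1/(63653 + 61089) = 1/124742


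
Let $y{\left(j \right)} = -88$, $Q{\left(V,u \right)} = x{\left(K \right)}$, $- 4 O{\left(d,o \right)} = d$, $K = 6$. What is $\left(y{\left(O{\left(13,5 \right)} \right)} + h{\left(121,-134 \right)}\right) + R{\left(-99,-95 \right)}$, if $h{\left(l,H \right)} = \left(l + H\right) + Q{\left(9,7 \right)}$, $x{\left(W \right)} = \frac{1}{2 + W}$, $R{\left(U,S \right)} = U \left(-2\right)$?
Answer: $\frac{777}{8} \approx 97.125$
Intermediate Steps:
$R{\left(U,S \right)} = - 2 U$
$O{\left(d,o \right)} = - \frac{d}{4}$
$Q{\left(V,u \right)} = \frac{1}{8}$ ($Q{\left(V,u \right)} = \frac{1}{2 + 6} = \frac{1}{8}$)
$h{\left(l,H \right)} = \frac{1}{8} + H + l$ ($h{\left(l,H \right)} = \left(l + H\right) + \frac{1}{8} = \left(H + l\right) + \frac{1}{8} = \frac{1}{8} + H + l$)
$\left(y{\left(O{\left(13,5 \right)} \right)} + h{\left(121,-134 \right)}\right) + R{\left(-99,-95 \right)} = \left(-88 + \left(\frac{1}{8} - 134 + 121\right)\right) - -198 = \left(-88 - \frac{103}{8}\right) + 198 = - \frac{807}{8} + 198 = \frac{777}{8}$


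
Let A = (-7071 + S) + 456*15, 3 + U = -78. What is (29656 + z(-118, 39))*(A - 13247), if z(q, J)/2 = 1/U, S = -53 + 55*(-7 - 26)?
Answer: -36863148364/81 ≈ -4.5510e+8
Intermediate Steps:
U = -81 (U = -3 - 78 = -81)
S = -1868 (S = -53 + 55*(-33) = -53 - 1815 = -1868)
z(q, J) = -2/81 (z(q, J) = 2/(-81) = 2*(-1/81) = -2/81)
A = -2099 (A = (-7071 - 1868) + 456*15 = -8939 + 6840 = -2099)
(29656 + z(-118, 39))*(A - 13247) = (29656 - 2/81)*(-2099 - 13247) = (2402134/81)*(-15346) = -36863148364/81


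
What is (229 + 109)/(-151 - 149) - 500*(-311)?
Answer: 23324831/150 ≈ 1.5550e+5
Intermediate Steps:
(229 + 109)/(-151 - 149) - 500*(-311) = 338/(-300) + 155500 = 338*(-1/300) + 155500 = -169/150 + 155500 = 23324831/150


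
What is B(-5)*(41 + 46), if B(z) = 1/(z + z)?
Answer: -87/10 ≈ -8.7000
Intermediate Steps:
B(z) = 1/(2*z)
B(-5)*(41 + 46) = ((½)/(-5))*(41 + 46) = ((½)*(-⅕))*87 = -⅒*87 = -87/10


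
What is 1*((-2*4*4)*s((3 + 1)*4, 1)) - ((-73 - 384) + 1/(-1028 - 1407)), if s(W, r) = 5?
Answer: 723196/2435 ≈ 297.00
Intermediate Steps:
1*((-2*4*4)*s((3 + 1)*4, 1)) - ((-73 - 384) + 1/(-1028 - 1407)) = 1*((-2*4*4)*5) - ((-73 - 384) + 1/(-1028 - 1407)) = 1*(-8*4*5) - (-457 + 1/(-2435)) = 1*(-32*5) - (-457 - 1/2435) = 1*(-160) - 1*(-1112796/2435) = -160 + 1112796/2435 = 723196/2435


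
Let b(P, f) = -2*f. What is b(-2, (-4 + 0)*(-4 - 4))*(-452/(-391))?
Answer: -28928/391 ≈ -73.985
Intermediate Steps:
b(-2, (-4 + 0)*(-4 - 4))*(-452/(-391)) = (-2*(-4 + 0)*(-4 - 4))*(-452/(-391)) = (-(-8)*(-8))*(-452*(-1/391)) = -2*32*(452/391) = -64*452/391 = -28928/391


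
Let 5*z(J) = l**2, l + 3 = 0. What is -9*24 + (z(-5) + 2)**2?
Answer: -5039/25 ≈ -201.56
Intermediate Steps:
l = -3 (l = -3 + 0 = -3)
z(J) = 9/5 (z(J) = (1/5)*(-3)**2 = (1/5)*9 = 9/5)
-9*24 + (z(-5) + 2)**2 = -9*24 + (9/5 + 2)**2 = -216 + (19/5)**2 = -216 + 361/25 = -5039/25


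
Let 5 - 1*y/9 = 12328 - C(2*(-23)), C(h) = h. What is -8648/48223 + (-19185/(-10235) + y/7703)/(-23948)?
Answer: -814008536844179/4552408477723141 ≈ -0.17881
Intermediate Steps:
y = -111321 (y = 45 - 9*(12328 - 2*(-23)) = 45 - 9*(12328 - 1*(-46)) = 45 - 9*(12328 + 46) = 45 - 9*12374 = 45 - 111366 = -111321)
-8648/48223 + (-19185/(-10235) + y/7703)/(-23948) = -8648/48223 + (-19185/(-10235) - 111321/7703)/(-23948) = -8648*1/48223 + (-19185*(-1/10235) - 111321*1/7703)*(-1/23948) = -8648/48223 + (3837/2047 - 111321/7703)*(-1/23948) = -8648/48223 - 198317676/15768041*(-1/23948) = -8648/48223 + 49579419/94403261467 = -814008536844179/4552408477723141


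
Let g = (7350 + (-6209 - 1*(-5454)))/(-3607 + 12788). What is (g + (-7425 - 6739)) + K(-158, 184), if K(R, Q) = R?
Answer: -131483687/9181 ≈ -14321.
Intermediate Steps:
g = 6595/9181 (g = (7350 + (-6209 + 5454))/9181 = (7350 - 755)*(1/9181) = 6595*(1/9181) = 6595/9181 ≈ 0.71833)
(g + (-7425 - 6739)) + K(-158, 184) = (6595/9181 + (-7425 - 6739)) - 158 = (6595/9181 - 14164) - 158 = -130033089/9181 - 158 = -131483687/9181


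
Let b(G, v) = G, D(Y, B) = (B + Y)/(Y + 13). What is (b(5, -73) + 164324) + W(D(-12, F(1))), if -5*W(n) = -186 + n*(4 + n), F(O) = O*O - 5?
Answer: 821639/5 ≈ 1.6433e+5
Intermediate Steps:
F(O) = -5 + O² (F(O) = O² - 5 = -5 + O²)
D(Y, B) = (B + Y)/(13 + Y)
W(n) = 186/5 - n*(4 + n)/5 (W(n) = -(-186 + n*(4 + n))/5 = 186/5 - n*(4 + n)/5)
(b(5, -73) + 164324) + W(D(-12, F(1))) = (5 + 164324) + (186/5 - 4*((-5 + 1²) - 12)/(5*(13 - 12)) - ((-5 + 1²) - 12)²/(13 - 12)²/5) = 164329 + (186/5 - 4*((-5 + 1) - 12)/(5*1) - ((-5 + 1) - 12)²/5) = 164329 + (186/5 - 4*(-4 - 12)/5 - (-4 - 12)²/5) = 164329 + (186/5 - 4*(-16)/5 - (1*(-16))²/5) = 164329 + (186/5 - ⅘*(-16) - ⅕*(-16)²) = 164329 + (186/5 + 64/5 - ⅕*256) = 164329 + (186/5 + 64/5 - 256/5) = 164329 - 6/5 = 821639/5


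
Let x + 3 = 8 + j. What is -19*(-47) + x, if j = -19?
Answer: 879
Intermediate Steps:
x = -14 (x = -3 + (8 - 19) = -3 - 11 = -14)
-19*(-47) + x = -19*(-47) - 14 = 893 - 14 = 879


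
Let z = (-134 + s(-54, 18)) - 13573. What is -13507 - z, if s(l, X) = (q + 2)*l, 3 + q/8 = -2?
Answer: -1852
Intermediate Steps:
q = -40 (q = -24 + 8*(-2) = -24 - 16 = -40)
s(l, X) = -38*l (s(l, X) = (-40 + 2)*l = -38*l)
z = -11655 (z = (-134 - 38*(-54)) - 13573 = (-134 + 2052) - 13573 = 1918 - 13573 = -11655)
-13507 - z = -13507 - 1*(-11655) = -13507 + 11655 = -1852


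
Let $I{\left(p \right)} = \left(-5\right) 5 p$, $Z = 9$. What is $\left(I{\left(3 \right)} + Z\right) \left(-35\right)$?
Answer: $2310$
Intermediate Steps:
$I{\left(p \right)} = - 25 p$
$\left(I{\left(3 \right)} + Z\right) \left(-35\right) = \left(\left(-25\right) 3 + 9\right) \left(-35\right) = \left(-75 + 9\right) \left(-35\right) = \left(-66\right) \left(-35\right) = 2310$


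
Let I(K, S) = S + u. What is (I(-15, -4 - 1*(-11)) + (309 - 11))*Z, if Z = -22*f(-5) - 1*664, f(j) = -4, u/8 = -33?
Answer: -23616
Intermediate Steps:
u = -264 (u = 8*(-33) = -264)
I(K, S) = -264 + S (I(K, S) = S - 264 = -264 + S)
Z = -576 (Z = -22*(-4) - 1*664 = 88 - 664 = -576)
(I(-15, -4 - 1*(-11)) + (309 - 11))*Z = ((-264 + (-4 - 1*(-11))) + (309 - 11))*(-576) = ((-264 + (-4 + 11)) + 298)*(-576) = ((-264 + 7) + 298)*(-576) = (-257 + 298)*(-576) = 41*(-576) = -23616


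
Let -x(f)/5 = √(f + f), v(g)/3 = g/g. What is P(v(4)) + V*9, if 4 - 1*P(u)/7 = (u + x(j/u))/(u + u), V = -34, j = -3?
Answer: -563/2 + 35*I*√2/6 ≈ -281.5 + 8.2496*I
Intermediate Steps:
v(g) = 3 (v(g) = 3*(g/g) = 3*1 = 3)
x(f) = -5*√2*√f (x(f) = -5*√(f + f) = -5*√2*√f)
P(u) = 28 - 7*(u - 5*√6*√(-1/u))/(2*u) (P(u) = 28 - 7*(u - 5*√2*√(-3/u))/(u + u) = 28 - 7*(u - 5*√2*√3*√(-1/u))/(2*u) = 28 - 7*(u - 5*√6*√(-1/u))*1/(2*u) = 28 - 7*(u - 5*√6*√(-1/u))/(2*u))
P(v(4)) + V*9 = (7/2)*(7*3 + 5*√6*√(-1/3))/3 - 34*9 = (7/2)*(⅓)*(21 + 5*√6*√(-1*⅓)) - 306 = (7/2)*(⅓)*(21 + 5*√6*√(-⅓)) - 306 = (7/2)*(⅓)*(21 + 5*√6*(I*√3/3)) - 306 = (7/2)*(⅓)*(21 + 5*I*√2) - 306 = (49/2 + 35*I*√2/6) - 306 = -563/2 + 35*I*√2/6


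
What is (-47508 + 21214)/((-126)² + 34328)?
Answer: -13147/25102 ≈ -0.52374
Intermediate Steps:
(-47508 + 21214)/((-126)² + 34328) = -26294/(15876 + 34328) = -26294/50204 = -26294*1/50204 = -13147/25102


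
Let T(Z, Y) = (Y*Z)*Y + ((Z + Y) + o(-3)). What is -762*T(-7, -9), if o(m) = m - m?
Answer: 444246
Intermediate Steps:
o(m) = 0
T(Z, Y) = Y + Z + Z*Y² (T(Z, Y) = (Y*Z)*Y + ((Z + Y) + 0) = Z*Y² + ((Y + Z) + 0) = Z*Y² + (Y + Z) = Y + Z + Z*Y²)
-762*T(-7, -9) = -762*(-9 - 7 - 7*(-9)²) = -762*(-9 - 7 - 7*81) = -762*(-9 - 7 - 567) = -762*(-583) = 444246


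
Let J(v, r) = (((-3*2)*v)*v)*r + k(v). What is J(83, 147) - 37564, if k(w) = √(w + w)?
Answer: -6113662 + √166 ≈ -6.1136e+6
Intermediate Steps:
k(w) = √2*√w (k(w) = √(2*w) = √2*√w)
J(v, r) = √2*√v - 6*r*v² (J(v, r) = (((-3*2)*v)*v)*r + √2*√v = ((-6*v)*v)*r + √2*√v = (-6*v²)*r + √2*√v = -6*r*v² + √2*√v = √2*√v - 6*r*v²)
J(83, 147) - 37564 = (√2*√83 - 6*147*83²) - 37564 = (√166 - 6*147*6889) - 37564 = (√166 - 6076098) - 37564 = (-6076098 + √166) - 37564 = -6113662 + √166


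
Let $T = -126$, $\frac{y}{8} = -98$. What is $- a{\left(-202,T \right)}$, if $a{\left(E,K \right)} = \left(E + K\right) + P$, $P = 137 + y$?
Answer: $975$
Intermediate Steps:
$y = -784$ ($y = 8 \left(-98\right) = -784$)
$P = -647$ ($P = 137 - 784 = -647$)
$a{\left(E,K \right)} = -647 + E + K$ ($a{\left(E,K \right)} = \left(E + K\right) - 647 = -647 + E + K$)
$- a{\left(-202,T \right)} = - (-647 - 202 - 126) = \left(-1\right) \left(-975\right) = 975$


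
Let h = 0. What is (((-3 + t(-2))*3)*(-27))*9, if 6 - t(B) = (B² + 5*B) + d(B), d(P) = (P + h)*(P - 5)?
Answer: 3645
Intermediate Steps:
d(P) = P*(-5 + P) (d(P) = (P + 0)*(P - 5) = P*(-5 + P))
t(B) = 6 - B² - 5*B - B*(-5 + B) (t(B) = 6 - ((B² + 5*B) + B*(-5 + B)) = 6 - (B² + 5*B + B*(-5 + B)) = 6 + (-B² - 5*B - B*(-5 + B)) = 6 - B² - 5*B - B*(-5 + B))
(((-3 + t(-2))*3)*(-27))*9 = (((-3 + (6 - 2*(-2)²))*3)*(-27))*9 = (((-3 + (6 - 2*4))*3)*(-27))*9 = (((-3 + (6 - 8))*3)*(-27))*9 = (((-3 - 2)*3)*(-27))*9 = (-5*3*(-27))*9 = -15*(-27)*9 = 405*9 = 3645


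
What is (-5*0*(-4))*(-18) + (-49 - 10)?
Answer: -59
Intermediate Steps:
(-5*0*(-4))*(-18) + (-49 - 10) = (0*(-4))*(-18) - 59 = 0*(-18) - 59 = 0 - 59 = -59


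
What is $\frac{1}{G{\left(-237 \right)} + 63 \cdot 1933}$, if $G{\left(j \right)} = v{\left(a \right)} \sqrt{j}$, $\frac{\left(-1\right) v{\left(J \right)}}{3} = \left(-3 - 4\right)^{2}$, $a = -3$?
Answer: $\frac{1933}{235480098} + \frac{i \sqrt{237}}{100920042} \approx 8.2088 \cdot 10^{-6} + 1.5254 \cdot 10^{-7} i$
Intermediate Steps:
$v{\left(J \right)} = -147$ ($v{\left(J \right)} = - 3 \left(-3 - 4\right)^{2} = - 3 \left(-7\right)^{2} = \left(-3\right) 49 = -147$)
$G{\left(j \right)} = - 147 \sqrt{j}$
$\frac{1}{G{\left(-237 \right)} + 63 \cdot 1933} = \frac{1}{- 147 \sqrt{-237} + 63 \cdot 1933} = \frac{1}{- 147 i \sqrt{237} + 121779} = \frac{1}{121779 - 147 i \sqrt{237}}$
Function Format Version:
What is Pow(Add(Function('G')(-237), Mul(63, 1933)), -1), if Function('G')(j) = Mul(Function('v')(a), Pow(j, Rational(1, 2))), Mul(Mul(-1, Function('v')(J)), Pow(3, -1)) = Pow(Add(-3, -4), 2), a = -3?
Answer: Add(Rational(1933, 235480098), Mul(Rational(1, 100920042), I, Pow(237, Rational(1, 2)))) ≈ Add(8.2088e-6, Mul(1.5254e-7, I))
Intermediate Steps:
Function('v')(J) = -147 (Function('v')(J) = Mul(-3, Pow(Add(-3, -4), 2)) = Mul(-3, Pow(-7, 2)) = Mul(-3, 49) = -147)
Function('G')(j) = Mul(-147, Pow(j, Rational(1, 2)))
Pow(Add(Function('G')(-237), Mul(63, 1933)), -1) = Pow(Add(Mul(-147, Pow(-237, Rational(1, 2))), Mul(63, 1933)), -1) = Pow(Add(Mul(-147, Mul(I, Pow(237, Rational(1, 2)))), 121779), -1) = Pow(Add(Mul(-147, I, Pow(237, Rational(1, 2))), 121779), -1) = Pow(Add(121779, Mul(-147, I, Pow(237, Rational(1, 2)))), -1)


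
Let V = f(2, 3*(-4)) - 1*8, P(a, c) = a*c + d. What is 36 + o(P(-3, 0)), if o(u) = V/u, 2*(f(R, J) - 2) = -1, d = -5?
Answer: 373/10 ≈ 37.300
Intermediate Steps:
f(R, J) = 3/2 (f(R, J) = 2 + (½)*(-1) = 2 - ½ = 3/2)
P(a, c) = -5 + a*c (P(a, c) = a*c - 5 = -5 + a*c)
V = -13/2 (V = 3/2 - 1*8 = 3/2 - 8 = -13/2 ≈ -6.5000)
o(u) = -13/(2*u)
36 + o(P(-3, 0)) = 36 - 13/(2*(-5 - 3*0)) = 36 - 13/(2*(-5 + 0)) = 36 - 13/2/(-5) = 36 - 13/2*(-⅕) = 36 + 13/10 = 373/10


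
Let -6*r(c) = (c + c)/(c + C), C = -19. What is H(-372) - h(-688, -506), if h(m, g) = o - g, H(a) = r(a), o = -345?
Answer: -63075/391 ≈ -161.32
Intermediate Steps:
r(c) = -c/(3*(-19 + c)) (r(c) = -(c + c)/(6*(c - 19)) = -2*c/(6*(-19 + c)) = -c/(3*(-19 + c)))
H(a) = -a/(-57 + 3*a)
h(m, g) = -345 - g
H(-372) - h(-688, -506) = -1*(-372)/(-57 + 3*(-372)) - (-345 - 1*(-506)) = -1*(-372)/(-57 - 1116) - (-345 + 506) = -1*(-372)/(-1173) - 1*161 = -1*(-372)*(-1/1173) - 161 = -124/391 - 161 = -63075/391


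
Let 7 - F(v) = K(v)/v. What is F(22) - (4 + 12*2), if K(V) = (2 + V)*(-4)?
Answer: -183/11 ≈ -16.636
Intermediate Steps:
K(V) = -8 - 4*V
F(v) = 7 - (-8 - 4*v)/v
F(22) - (4 + 12*2) = (11 + 8/22) - (4 + 12*2) = (11 + 8*(1/22)) - (4 + 24) = (11 + 4/11) - 1*28 = 125/11 - 28 = -183/11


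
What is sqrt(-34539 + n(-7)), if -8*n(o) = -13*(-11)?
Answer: I*sqrt(552910)/4 ≈ 185.89*I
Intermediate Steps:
n(o) = -143/8 (n(o) = -(-13)*(-11)/8 = -1/8*143 = -143/8)
sqrt(-34539 + n(-7)) = sqrt(-34539 - 143/8) = sqrt(-276455/8) = I*sqrt(552910)/4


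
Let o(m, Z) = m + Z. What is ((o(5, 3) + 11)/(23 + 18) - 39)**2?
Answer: 2496400/1681 ≈ 1485.1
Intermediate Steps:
o(m, Z) = Z + m
((o(5, 3) + 11)/(23 + 18) - 39)**2 = (((3 + 5) + 11)/(23 + 18) - 39)**2 = ((8 + 11)/41 - 39)**2 = (19*(1/41) - 39)**2 = (19/41 - 39)**2 = (-1580/41)**2 = 2496400/1681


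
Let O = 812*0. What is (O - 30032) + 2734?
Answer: -27298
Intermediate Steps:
O = 0
(O - 30032) + 2734 = (0 - 30032) + 2734 = -30032 + 2734 = -27298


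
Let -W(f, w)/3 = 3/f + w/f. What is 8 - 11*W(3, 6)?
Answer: 107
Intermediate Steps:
W(f, w) = -9/f - 3*w/f (W(f, w) = -3*(3/f + w/f) = -9/f - 3*w/f)
8 - 11*W(3, 6) = 8 - 33*(-3 - 1*6)/3 = 8 - 33*(-3 - 6)/3 = 8 - 33*(-9)/3 = 8 - 11*(-9) = 8 + 99 = 107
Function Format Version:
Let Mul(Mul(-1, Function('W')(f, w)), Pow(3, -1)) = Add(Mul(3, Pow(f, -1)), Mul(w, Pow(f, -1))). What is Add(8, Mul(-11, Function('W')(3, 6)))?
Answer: 107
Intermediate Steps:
Function('W')(f, w) = Add(Mul(-9, Pow(f, -1)), Mul(-3, w, Pow(f, -1))) (Function('W')(f, w) = Mul(-3, Add(Mul(3, Pow(f, -1)), Mul(w, Pow(f, -1)))) = Add(Mul(-9, Pow(f, -1)), Mul(-3, w, Pow(f, -1))))
Add(8, Mul(-11, Function('W')(3, 6))) = Add(8, Mul(-11, Mul(3, Pow(3, -1), Add(-3, Mul(-1, 6))))) = Add(8, Mul(-11, Mul(3, Rational(1, 3), Add(-3, -6)))) = Add(8, Mul(-11, Mul(3, Rational(1, 3), -9))) = Add(8, Mul(-11, -9)) = Add(8, 99) = 107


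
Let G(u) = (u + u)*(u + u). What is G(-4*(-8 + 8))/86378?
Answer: 0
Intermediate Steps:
G(u) = 4*u² (G(u) = (2*u)*(2*u) = 4*u²)
G(-4*(-8 + 8))/86378 = (4*(-4*(-8 + 8))²)/86378 = (4*(-4*0)²)*(1/86378) = (4*0²)*(1/86378) = (4*0)*(1/86378) = 0*(1/86378) = 0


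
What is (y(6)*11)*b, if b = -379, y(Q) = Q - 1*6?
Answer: 0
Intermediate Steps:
y(Q) = -6 + Q (y(Q) = Q - 6 = -6 + Q)
(y(6)*11)*b = ((-6 + 6)*11)*(-379) = (0*11)*(-379) = 0*(-379) = 0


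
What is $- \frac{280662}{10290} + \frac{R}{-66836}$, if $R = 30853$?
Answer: $- \frac{64883683}{2339260} \approx -27.737$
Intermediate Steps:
$- \frac{280662}{10290} + \frac{R}{-66836} = - \frac{280662}{10290} + \frac{30853}{-66836} = \left(-280662\right) \frac{1}{10290} + 30853 \left(- \frac{1}{66836}\right) = - \frac{46777}{1715} - \frac{30853}{66836} = - \frac{64883683}{2339260}$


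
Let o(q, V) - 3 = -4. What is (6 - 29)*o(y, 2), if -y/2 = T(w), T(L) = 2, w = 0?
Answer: 23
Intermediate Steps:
y = -4 (y = -2*2 = -4)
o(q, V) = -1 (o(q, V) = 3 - 4 = -1)
(6 - 29)*o(y, 2) = (6 - 29)*(-1) = -23*(-1) = 23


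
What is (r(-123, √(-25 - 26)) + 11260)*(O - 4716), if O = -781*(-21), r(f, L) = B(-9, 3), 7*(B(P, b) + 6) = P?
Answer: 920415765/7 ≈ 1.3149e+8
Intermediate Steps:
B(P, b) = -6 + P/7
r(f, L) = -51/7 (r(f, L) = -6 + (⅐)*(-9) = -6 - 9/7 = -51/7)
O = 16401
(r(-123, √(-25 - 26)) + 11260)*(O - 4716) = (-51/7 + 11260)*(16401 - 4716) = (78769/7)*11685 = 920415765/7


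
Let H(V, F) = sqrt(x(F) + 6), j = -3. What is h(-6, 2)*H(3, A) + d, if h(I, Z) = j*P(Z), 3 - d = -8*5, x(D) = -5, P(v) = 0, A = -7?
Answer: 43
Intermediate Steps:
d = 43 (d = 3 - (-8)*5 = 3 - 1*(-40) = 3 + 40 = 43)
h(I, Z) = 0 (h(I, Z) = -3*0 = 0)
H(V, F) = 1 (H(V, F) = sqrt(-5 + 6) = sqrt(1) = 1)
h(-6, 2)*H(3, A) + d = 0*1 + 43 = 0 + 43 = 43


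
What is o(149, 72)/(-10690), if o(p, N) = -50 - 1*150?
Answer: 20/1069 ≈ 0.018709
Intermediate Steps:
o(p, N) = -200 (o(p, N) = -50 - 150 = -200)
o(149, 72)/(-10690) = -200/(-10690) = -200*(-1/10690) = 20/1069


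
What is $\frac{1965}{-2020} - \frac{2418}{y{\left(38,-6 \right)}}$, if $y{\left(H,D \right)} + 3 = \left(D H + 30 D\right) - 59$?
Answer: $\frac{396081}{94940} \approx 4.1719$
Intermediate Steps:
$y{\left(H,D \right)} = -62 + 30 D + D H$ ($y{\left(H,D \right)} = -3 - \left(59 - 30 D - D H\right) = -3 + \left(-59 + 30 D + D H\right) = -62 + 30 D + D H$)
$\frac{1965}{-2020} - \frac{2418}{y{\left(38,-6 \right)}} = \frac{1965}{-2020} - \frac{2418}{-62 + 30 \left(-6\right) - 228} = 1965 \left(- \frac{1}{2020}\right) - \frac{2418}{-62 - 180 - 228} = - \frac{393}{404} - \frac{2418}{-470} = - \frac{393}{404} - - \frac{1209}{235} = - \frac{393}{404} + \frac{1209}{235} = \frac{396081}{94940}$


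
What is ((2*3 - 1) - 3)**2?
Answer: 4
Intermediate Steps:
((2*3 - 1) - 3)**2 = ((6 - 1) - 3)**2 = (5 - 3)**2 = 2**2 = 4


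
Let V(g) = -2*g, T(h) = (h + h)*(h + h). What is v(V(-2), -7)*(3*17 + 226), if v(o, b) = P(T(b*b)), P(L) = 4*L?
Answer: 10641232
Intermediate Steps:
T(h) = 4*h² (T(h) = (2*h)*(2*h) = 4*h²)
v(o, b) = 16*b⁴ (v(o, b) = 4*(4*(b*b)²) = 4*(4*(b²)²) = 4*(4*b⁴) = 16*b⁴)
v(V(-2), -7)*(3*17 + 226) = (16*(-7)⁴)*(3*17 + 226) = (16*2401)*(51 + 226) = 38416*277 = 10641232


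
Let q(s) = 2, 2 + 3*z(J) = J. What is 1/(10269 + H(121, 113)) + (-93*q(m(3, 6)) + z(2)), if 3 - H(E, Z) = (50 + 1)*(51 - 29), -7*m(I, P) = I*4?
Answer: -1701899/9150 ≈ -186.00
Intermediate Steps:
z(J) = -2/3 + J/3
m(I, P) = -4*I/7 (m(I, P) = -I*4/7 = -4*I/7)
H(E, Z) = -1119 (H(E, Z) = 3 - (50 + 1)*(51 - 29) = 3 - 51*22 = 3 - 1*1122 = 3 - 1122 = -1119)
1/(10269 + H(121, 113)) + (-93*q(m(3, 6)) + z(2)) = 1/(10269 - 1119) + (-93*2 + (-2/3 + (1/3)*2)) = 1/9150 + (-186 + (-2/3 + 2/3)) = 1/9150 + (-186 + 0) = 1/9150 - 186 = -1701899/9150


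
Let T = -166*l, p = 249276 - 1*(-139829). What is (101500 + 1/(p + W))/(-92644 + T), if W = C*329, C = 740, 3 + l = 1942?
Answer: -64205347501/262209578670 ≈ -0.24486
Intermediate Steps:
l = 1939 (l = -3 + 1942 = 1939)
p = 389105 (p = 249276 + 139829 = 389105)
W = 243460 (W = 740*329 = 243460)
T = -321874 (T = -166*1939 = -321874)
(101500 + 1/(p + W))/(-92644 + T) = (101500 + 1/(389105 + 243460))/(-92644 - 321874) = (101500 + 1/632565)/(-414518) = (101500 + 1/632565)*(-1/414518) = (64205347501/632565)*(-1/414518) = -64205347501/262209578670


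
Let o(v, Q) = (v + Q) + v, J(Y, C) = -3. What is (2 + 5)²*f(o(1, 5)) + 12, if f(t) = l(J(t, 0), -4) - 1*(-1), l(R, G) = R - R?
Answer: 61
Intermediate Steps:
l(R, G) = 0
o(v, Q) = Q + 2*v (o(v, Q) = (Q + v) + v = Q + 2*v)
f(t) = 1 (f(t) = 0 - 1*(-1) = 0 + 1 = 1)
(2 + 5)²*f(o(1, 5)) + 12 = (2 + 5)²*1 + 12 = 7²*1 + 12 = 49*1 + 12 = 49 + 12 = 61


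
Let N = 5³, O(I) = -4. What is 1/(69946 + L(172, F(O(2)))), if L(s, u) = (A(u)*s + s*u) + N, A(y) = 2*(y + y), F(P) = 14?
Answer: 1/82111 ≈ 1.2179e-5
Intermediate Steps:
N = 125
A(y) = 4*y (A(y) = 2*(2*y) = 4*y)
L(s, u) = 125 + 5*s*u (L(s, u) = ((4*u)*s + s*u) + 125 = (4*s*u + s*u) + 125 = 5*s*u + 125 = 125 + 5*s*u)
1/(69946 + L(172, F(O(2)))) = 1/(69946 + (125 + 5*172*14)) = 1/(69946 + (125 + 12040)) = 1/(69946 + 12165) = 1/82111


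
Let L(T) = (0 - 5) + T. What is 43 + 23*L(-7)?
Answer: -233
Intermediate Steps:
L(T) = -5 + T
43 + 23*L(-7) = 43 + 23*(-5 - 7) = 43 + 23*(-12) = 43 - 276 = -233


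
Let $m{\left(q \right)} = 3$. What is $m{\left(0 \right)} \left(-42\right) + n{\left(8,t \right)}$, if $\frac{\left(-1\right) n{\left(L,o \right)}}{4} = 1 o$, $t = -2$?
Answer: $-118$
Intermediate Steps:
$n{\left(L,o \right)} = - 4 o$ ($n{\left(L,o \right)} = - 4 \cdot 1 o = - 4 o$)
$m{\left(0 \right)} \left(-42\right) + n{\left(8,t \right)} = 3 \left(-42\right) - -8 = -126 + 8 = -118$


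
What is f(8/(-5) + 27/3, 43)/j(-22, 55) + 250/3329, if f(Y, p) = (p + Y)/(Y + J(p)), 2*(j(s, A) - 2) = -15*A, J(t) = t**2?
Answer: 45320302/604017089 ≈ 0.075032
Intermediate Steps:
j(s, A) = 2 - 15*A/2 (j(s, A) = 2 + (-15*A)/2 = 2 - 15*A/2)
f(Y, p) = (Y + p)/(Y + p**2) (f(Y, p) = (p + Y)/(Y + p**2) = (Y + p)/(Y + p**2))
f(8/(-5) + 27/3, 43)/j(-22, 55) + 250/3329 = (((8/(-5) + 27/3) + 43)/((8/(-5) + 27/3) + 43**2))/(2 - 15/2*55) + 250/3329 = (((8*(-1/5) + 27*(1/3)) + 43)/((8*(-1/5) + 27*(1/3)) + 1849))/(2 - 825/2) + 250*(1/3329) = (((-8/5 + 9) + 43)/((-8/5 + 9) + 1849))/(-821/2) + 250/3329 = ((37/5 + 43)/(37/5 + 1849))*(-2/821) + 250/3329 = ((252/5)/(9282/5))*(-2/821) + 250/3329 = ((5/9282)*(252/5))*(-2/821) + 250/3329 = (6/221)*(-2/821) + 250/3329 = -12/181441 + 250/3329 = 45320302/604017089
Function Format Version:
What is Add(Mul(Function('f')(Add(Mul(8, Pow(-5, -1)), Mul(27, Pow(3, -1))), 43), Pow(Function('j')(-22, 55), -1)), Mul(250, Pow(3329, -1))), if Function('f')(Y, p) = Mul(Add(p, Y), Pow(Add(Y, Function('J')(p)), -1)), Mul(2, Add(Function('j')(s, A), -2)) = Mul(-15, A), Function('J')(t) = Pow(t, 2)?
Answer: Rational(45320302, 604017089) ≈ 0.075032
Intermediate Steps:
Function('j')(s, A) = Add(2, Mul(Rational(-15, 2), A)) (Function('j')(s, A) = Add(2, Mul(Rational(1, 2), Mul(-15, A))) = Add(2, Mul(Rational(-15, 2), A)))
Function('f')(Y, p) = Mul(Pow(Add(Y, Pow(p, 2)), -1), Add(Y, p)) (Function('f')(Y, p) = Mul(Add(p, Y), Pow(Add(Y, Pow(p, 2)), -1)) = Mul(Add(Y, p), Pow(Add(Y, Pow(p, 2)), -1)) = Mul(Pow(Add(Y, Pow(p, 2)), -1), Add(Y, p)))
Add(Mul(Function('f')(Add(Mul(8, Pow(-5, -1)), Mul(27, Pow(3, -1))), 43), Pow(Function('j')(-22, 55), -1)), Mul(250, Pow(3329, -1))) = Add(Mul(Mul(Pow(Add(Add(Mul(8, Pow(-5, -1)), Mul(27, Pow(3, -1))), Pow(43, 2)), -1), Add(Add(Mul(8, Pow(-5, -1)), Mul(27, Pow(3, -1))), 43)), Pow(Add(2, Mul(Rational(-15, 2), 55)), -1)), Mul(250, Pow(3329, -1))) = Add(Mul(Mul(Pow(Add(Add(Mul(8, Rational(-1, 5)), Mul(27, Rational(1, 3))), 1849), -1), Add(Add(Mul(8, Rational(-1, 5)), Mul(27, Rational(1, 3))), 43)), Pow(Add(2, Rational(-825, 2)), -1)), Mul(250, Rational(1, 3329))) = Add(Mul(Mul(Pow(Add(Add(Rational(-8, 5), 9), 1849), -1), Add(Add(Rational(-8, 5), 9), 43)), Pow(Rational(-821, 2), -1)), Rational(250, 3329)) = Add(Mul(Mul(Pow(Add(Rational(37, 5), 1849), -1), Add(Rational(37, 5), 43)), Rational(-2, 821)), Rational(250, 3329)) = Add(Mul(Mul(Pow(Rational(9282, 5), -1), Rational(252, 5)), Rational(-2, 821)), Rational(250, 3329)) = Add(Mul(Mul(Rational(5, 9282), Rational(252, 5)), Rational(-2, 821)), Rational(250, 3329)) = Add(Mul(Rational(6, 221), Rational(-2, 821)), Rational(250, 3329)) = Add(Rational(-12, 181441), Rational(250, 3329)) = Rational(45320302, 604017089)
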